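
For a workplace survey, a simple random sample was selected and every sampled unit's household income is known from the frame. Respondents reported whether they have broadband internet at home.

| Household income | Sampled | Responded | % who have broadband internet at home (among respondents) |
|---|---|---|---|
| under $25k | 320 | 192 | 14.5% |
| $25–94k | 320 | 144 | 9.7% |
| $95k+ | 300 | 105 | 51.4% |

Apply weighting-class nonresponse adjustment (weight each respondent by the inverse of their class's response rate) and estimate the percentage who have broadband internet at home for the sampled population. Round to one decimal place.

24.6%

Response rates by class: under $25k 192/320 = 60%, $25–94k 144/320 = 45%, $95k+ 105/300 = 35%.
Inverse-response-rate weighting restores each class to its sampled count, so class totals weight by n_sampled:
  under $25k: 320 × 14.5 = 4640
  $25–94k: 320 × 9.7 = 3104
  $95k+: 300 × 51.4 = 15,420
Adjusted estimate = 23,164 / 940 = 24.6426 → 24.6%.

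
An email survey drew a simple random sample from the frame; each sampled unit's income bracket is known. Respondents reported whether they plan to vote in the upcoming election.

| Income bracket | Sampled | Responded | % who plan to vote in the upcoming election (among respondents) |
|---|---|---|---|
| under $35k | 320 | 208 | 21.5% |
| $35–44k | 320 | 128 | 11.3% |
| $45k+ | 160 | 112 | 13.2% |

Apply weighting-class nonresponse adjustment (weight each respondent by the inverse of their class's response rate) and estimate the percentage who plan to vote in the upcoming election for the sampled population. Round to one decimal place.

Class response rates: under $35k 208/320 = 65%, $35–44k 128/320 = 40%, $45k+ 112/160 = 70%.
With weight = n_sampled/n_responded per class, the weighted class total is n_sampled:
  under $35k: 320 × 21.5 = 6880
  $35–44k: 320 × 11.3 = 3616
  $45k+: 160 × 13.2 = 2112
Adjusted estimate = 12,608 / 800 = 15.76 → 15.8%.

15.8%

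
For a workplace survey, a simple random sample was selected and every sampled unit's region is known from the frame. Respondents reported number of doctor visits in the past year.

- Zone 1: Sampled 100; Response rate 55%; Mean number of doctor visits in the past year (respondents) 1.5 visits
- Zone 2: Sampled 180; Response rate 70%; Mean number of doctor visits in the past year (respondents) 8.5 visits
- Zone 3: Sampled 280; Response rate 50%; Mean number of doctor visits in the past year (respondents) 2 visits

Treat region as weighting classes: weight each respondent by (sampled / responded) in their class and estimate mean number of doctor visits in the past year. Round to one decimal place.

With weight = n_sampled/n_responded per class, the weighted class total is n_sampled:
  Zone 1: 100 × 1.5 = 150
  Zone 2: 180 × 8.5 = 1530
  Zone 3: 280 × 2 = 560
Adjusted estimate = 2240 / 560 = 4 → 4.0.

4.0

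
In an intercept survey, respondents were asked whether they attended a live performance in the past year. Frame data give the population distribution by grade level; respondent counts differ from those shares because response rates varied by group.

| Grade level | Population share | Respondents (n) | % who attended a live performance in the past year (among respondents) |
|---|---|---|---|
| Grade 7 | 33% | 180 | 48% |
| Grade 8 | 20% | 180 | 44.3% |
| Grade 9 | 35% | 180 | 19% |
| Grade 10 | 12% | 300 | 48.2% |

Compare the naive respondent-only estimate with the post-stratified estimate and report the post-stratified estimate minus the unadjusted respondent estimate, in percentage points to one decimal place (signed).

Unadjusted (pooled respondent) estimate weights by respondent counts:
  (180/840)×48 + (180/840)×44.3 + (180/840)×19 + (300/840)×48.2 = 41.0643%
Post-stratified estimate weights by population shares:
  0.33×48 + 0.2×44.3 + 0.35×19 + 0.12×48.2 = 37.134%
Difference = 37.134 − 41.0643 = -3.9303 pp.

-3.9 percentage points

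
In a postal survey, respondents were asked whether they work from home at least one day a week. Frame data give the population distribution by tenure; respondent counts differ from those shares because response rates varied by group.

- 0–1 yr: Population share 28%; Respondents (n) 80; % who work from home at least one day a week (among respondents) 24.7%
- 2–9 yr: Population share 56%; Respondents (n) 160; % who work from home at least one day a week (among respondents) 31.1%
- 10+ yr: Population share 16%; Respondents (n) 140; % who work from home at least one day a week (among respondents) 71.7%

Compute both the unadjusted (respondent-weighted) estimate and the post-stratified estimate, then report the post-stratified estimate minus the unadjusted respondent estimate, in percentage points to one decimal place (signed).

Without adjustment, the pooled respondent share is:
  (80/380)×24.7 + (160/380)×31.1 + (140/380)×71.7 = 44.7105%
Post-stratified estimate weights by population shares:
  0.28×24.7 + 0.56×31.1 + 0.16×71.7 = 35.804%
Difference = 35.804 − 44.7105 = -8.9065 pp.

-8.9 percentage points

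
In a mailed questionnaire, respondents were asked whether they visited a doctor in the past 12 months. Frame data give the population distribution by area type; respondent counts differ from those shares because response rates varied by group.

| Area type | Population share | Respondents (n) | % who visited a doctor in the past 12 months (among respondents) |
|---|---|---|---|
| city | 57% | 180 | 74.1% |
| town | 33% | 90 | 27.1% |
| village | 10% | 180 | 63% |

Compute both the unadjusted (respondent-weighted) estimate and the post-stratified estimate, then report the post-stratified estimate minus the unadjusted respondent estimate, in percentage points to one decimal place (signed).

Naive respondent-only estimate (weights = respondent counts):
  (180/450)×74.1 + (90/450)×27.1 + (180/450)×63 = 60.26%
Post-stratified estimate weights by population shares:
  0.57×74.1 + 0.33×27.1 + 0.1×63 = 57.48%
Difference = 57.48 − 60.26 = -2.78 pp.

-2.8 percentage points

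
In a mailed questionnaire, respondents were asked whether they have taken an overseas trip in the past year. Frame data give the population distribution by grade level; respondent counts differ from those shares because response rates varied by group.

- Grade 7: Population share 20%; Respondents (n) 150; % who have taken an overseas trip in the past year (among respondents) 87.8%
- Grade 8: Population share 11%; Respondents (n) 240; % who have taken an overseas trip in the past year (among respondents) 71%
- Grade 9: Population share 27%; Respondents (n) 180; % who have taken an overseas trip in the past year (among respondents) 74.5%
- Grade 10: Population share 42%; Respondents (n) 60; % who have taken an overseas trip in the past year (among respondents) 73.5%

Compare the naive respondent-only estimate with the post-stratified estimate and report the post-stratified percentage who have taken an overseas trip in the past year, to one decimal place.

76.4%

Naive respondent-only estimate (weights = respondent counts):
  (150/630)×87.8 + (240/630)×71 + (180/630)×74.5 + (60/630)×73.5 = 76.2381%
Reweighting by population grade level shares:
  0.2×87.8 + 0.11×71 + 0.27×74.5 + 0.42×73.5 = 76.355%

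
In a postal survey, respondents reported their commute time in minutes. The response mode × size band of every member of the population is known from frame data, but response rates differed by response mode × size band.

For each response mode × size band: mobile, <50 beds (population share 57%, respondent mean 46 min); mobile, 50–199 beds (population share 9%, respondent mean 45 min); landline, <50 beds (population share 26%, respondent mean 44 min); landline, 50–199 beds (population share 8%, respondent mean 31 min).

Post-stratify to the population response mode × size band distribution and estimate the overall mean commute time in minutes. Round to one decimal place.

44.2

Weight each group's respondent value by its population share:
  mobile, <50 beds: 0.57 × 46 = 26.22
  mobile, 50–199 beds: 0.09 × 45 = 4.05
  landline, <50 beds: 0.26 × 44 = 11.44
  landline, 50–199 beds: 0.08 × 31 = 2.48
Post-stratified estimate = 44.19 → 44.2.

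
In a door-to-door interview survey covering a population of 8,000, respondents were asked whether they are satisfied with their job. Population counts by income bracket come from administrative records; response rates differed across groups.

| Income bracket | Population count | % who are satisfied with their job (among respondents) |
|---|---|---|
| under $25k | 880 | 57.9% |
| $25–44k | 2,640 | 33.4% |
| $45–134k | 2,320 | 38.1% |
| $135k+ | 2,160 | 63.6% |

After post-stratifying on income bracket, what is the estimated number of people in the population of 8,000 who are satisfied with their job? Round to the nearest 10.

Estimated count per cell = population count × respondent percentage:
  under $25k: 880 × 57.9% = 509.52
  $25–44k: 2,640 × 33.4% = 881.76
  $45–134k: 2,320 × 38.1% = 883.92
  $135k+: 2,160 × 63.6% = 1373.76
Estimated total = 3648.96 → 3,650.

3,650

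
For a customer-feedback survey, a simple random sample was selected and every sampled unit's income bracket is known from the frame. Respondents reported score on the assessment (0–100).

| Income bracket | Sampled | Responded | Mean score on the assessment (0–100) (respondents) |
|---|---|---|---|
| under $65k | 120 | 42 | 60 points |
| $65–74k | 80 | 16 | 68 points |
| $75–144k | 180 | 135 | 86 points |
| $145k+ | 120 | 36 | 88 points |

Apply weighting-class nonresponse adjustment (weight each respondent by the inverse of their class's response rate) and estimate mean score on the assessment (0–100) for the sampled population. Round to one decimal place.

77.4

Class response rates: under $65k 42/120 = 35%, $65–74k 16/80 = 20%, $75–144k 135/180 = 75%, $145k+ 36/120 = 30%.
Inverse-response-rate weighting restores each class to its sampled count, so class totals weight by n_sampled:
  under $65k: 120 × 60 = 7200
  $65–74k: 80 × 68 = 5440
  $75–144k: 180 × 86 = 15,480
  $145k+: 120 × 88 = 10,560
Adjusted estimate = 38,680 / 500 = 77.36 → 77.4.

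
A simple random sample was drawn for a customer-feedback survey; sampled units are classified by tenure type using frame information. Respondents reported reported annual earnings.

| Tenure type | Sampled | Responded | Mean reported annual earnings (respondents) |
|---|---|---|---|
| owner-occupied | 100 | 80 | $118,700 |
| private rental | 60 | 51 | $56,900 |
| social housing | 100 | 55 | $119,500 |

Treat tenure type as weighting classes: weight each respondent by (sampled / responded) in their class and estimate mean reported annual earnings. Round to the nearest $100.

$104,700

Response rates by class: owner-occupied 80/100 = 80%, private rental 51/60 = 85%, social housing 55/100 = 55%.
With weight = n_sampled/n_responded per class, the weighted class total is n_sampled:
  owner-occupied: 100 × 118,700 = 11,870,000
  private rental: 60 × 56,900 = 3,414,000
  social housing: 100 × 119,500 = 11,950,000
Adjusted estimate = 27,234,000 / 260 = 104746 → $104,700.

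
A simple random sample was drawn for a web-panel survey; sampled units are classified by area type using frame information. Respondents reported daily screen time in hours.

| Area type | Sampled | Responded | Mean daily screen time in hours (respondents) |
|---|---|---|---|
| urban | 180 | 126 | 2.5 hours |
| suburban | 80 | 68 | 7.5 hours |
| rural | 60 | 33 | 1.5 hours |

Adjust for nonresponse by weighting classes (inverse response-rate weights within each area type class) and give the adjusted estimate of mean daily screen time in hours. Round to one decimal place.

3.6

Class response rates: urban 126/180 = 70%, suburban 68/80 = 85%, rural 33/60 = 55%.
Weighting each respondent by the inverse class response rate inflates each class back to its sampled size, so the class weight is n_sampled:
  urban: 180 × 2.5 = 450
  suburban: 80 × 7.5 = 600
  rural: 60 × 1.5 = 90
Adjusted estimate = 1140 / 320 = 3.5625 → 3.6.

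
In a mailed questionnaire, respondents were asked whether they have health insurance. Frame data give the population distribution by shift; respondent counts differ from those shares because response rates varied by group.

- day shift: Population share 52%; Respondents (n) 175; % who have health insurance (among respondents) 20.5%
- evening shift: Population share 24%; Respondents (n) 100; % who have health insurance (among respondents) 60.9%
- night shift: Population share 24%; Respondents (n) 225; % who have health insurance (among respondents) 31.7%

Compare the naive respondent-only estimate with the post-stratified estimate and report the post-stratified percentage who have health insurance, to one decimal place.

Unadjusted (pooled respondent) estimate weights by respondent counts:
  (175/500)×20.5 + (100/500)×60.9 + (225/500)×31.7 = 33.62%
Post-stratified estimate weights by population shares:
  0.52×20.5 + 0.24×60.9 + 0.24×31.7 = 32.884%

32.9%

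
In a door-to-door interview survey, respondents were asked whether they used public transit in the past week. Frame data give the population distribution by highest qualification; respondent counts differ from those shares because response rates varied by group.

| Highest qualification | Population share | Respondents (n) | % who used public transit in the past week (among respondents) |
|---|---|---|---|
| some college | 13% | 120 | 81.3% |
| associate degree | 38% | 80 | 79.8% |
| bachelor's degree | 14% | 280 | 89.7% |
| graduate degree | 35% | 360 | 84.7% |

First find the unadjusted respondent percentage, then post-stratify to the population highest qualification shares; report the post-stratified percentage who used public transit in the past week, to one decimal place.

83.1%

Naive respondent-only estimate (weights = respondent counts):
  (120/840)×81.3 + (80/840)×79.8 + (280/840)×89.7 + (360/840)×84.7 = 85.4143%
Reweighting by population highest qualification shares:
  0.13×81.3 + 0.38×79.8 + 0.14×89.7 + 0.35×84.7 = 83.096%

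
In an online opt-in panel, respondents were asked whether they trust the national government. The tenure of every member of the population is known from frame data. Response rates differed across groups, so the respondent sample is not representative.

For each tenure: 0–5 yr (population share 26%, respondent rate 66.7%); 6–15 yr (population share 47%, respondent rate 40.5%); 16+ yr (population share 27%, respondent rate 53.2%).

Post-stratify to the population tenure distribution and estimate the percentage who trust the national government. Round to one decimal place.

Weight each group's respondent value by its population share:
  0–5 yr: 0.26 × 66.7 = 17.342
  6–15 yr: 0.47 × 40.5 = 19.035
  16+ yr: 0.27 × 53.2 = 14.364
Post-stratified estimate = 50.741 → 50.7%.

50.7%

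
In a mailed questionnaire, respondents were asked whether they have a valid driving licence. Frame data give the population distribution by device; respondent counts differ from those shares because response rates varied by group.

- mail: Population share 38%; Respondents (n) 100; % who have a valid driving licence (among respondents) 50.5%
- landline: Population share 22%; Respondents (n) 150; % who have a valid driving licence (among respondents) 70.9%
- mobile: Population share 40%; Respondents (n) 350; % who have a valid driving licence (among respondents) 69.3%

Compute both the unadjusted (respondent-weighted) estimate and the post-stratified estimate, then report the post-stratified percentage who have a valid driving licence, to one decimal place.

62.5%

Without adjustment, the pooled respondent share is:
  (100/600)×50.5 + (150/600)×70.9 + (350/600)×69.3 = 66.5667%
Post-stratifying to population shares instead:
  0.38×50.5 + 0.22×70.9 + 0.4×69.3 = 62.508%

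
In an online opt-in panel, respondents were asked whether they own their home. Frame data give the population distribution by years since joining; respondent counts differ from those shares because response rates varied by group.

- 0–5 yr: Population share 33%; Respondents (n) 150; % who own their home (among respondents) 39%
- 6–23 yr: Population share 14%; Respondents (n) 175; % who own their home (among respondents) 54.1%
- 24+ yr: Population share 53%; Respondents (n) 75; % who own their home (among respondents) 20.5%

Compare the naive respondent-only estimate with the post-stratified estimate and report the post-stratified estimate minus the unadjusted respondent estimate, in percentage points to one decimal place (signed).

-10.8 percentage points

Unadjusted (pooled respondent) estimate weights by respondent counts:
  (150/400)×39 + (175/400)×54.1 + (75/400)×20.5 = 42.1375%
Post-stratifying to population shares instead:
  0.33×39 + 0.14×54.1 + 0.53×20.5 = 31.309%
Difference = 31.309 − 42.1375 = -10.8285 pp.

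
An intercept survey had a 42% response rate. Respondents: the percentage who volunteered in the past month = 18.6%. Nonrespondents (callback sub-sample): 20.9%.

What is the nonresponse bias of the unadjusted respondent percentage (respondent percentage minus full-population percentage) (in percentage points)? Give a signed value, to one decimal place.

-1.3 percentage points

Nonresponse fraction = 1 − 0.42 = 0.58.
Bias = (nonresponse fraction) × (respondent percentage − nonrespondent percentage)
     = 0.58 × (18.6 − 20.9) = 0.58 × -2.3 = -1.334.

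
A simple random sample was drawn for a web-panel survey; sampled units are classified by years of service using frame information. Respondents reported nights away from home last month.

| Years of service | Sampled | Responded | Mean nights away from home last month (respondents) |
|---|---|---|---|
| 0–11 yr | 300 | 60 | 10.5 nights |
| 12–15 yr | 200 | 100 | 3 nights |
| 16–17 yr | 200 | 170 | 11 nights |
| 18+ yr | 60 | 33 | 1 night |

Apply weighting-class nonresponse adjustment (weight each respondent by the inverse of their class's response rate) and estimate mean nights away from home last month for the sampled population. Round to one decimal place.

7.9

Class response rates: 0–11 yr 60/300 = 20%, 12–15 yr 100/200 = 50%, 16–17 yr 170/200 = 85%, 18+ yr 33/60 = 55%.
Weighting each respondent by the inverse class response rate inflates each class back to its sampled size, so the class weight is n_sampled:
  0–11 yr: 300 × 10.5 = 3150
  12–15 yr: 200 × 3 = 600
  16–17 yr: 200 × 11 = 2200
  18+ yr: 60 × 1 = 60
Adjusted estimate = 6010 / 760 = 7.90789 → 7.9.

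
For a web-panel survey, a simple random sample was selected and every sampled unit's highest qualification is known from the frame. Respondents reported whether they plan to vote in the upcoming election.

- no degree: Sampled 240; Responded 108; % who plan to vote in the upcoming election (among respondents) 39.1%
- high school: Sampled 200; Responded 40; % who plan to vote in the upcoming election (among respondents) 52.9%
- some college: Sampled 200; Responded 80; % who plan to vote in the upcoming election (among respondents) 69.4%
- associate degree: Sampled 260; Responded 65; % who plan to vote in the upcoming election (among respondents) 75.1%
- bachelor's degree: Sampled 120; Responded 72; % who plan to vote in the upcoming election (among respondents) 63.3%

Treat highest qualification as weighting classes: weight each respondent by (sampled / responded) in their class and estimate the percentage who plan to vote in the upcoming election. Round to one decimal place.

59.8%

Class response rates: no degree 108/240 = 45%, high school 40/200 = 20%, some college 80/200 = 40%, associate degree 65/260 = 25%, bachelor's degree 72/120 = 60%.
Inverse-response-rate weighting restores each class to its sampled count, so class totals weight by n_sampled:
  no degree: 240 × 39.1 = 9384
  high school: 200 × 52.9 = 10,580
  some college: 200 × 69.4 = 13880
  associate degree: 260 × 75.1 = 19,526
  bachelor's degree: 120 × 63.3 = 7596
Adjusted estimate = 60,966 / 1,020 = 59.7706 → 59.8%.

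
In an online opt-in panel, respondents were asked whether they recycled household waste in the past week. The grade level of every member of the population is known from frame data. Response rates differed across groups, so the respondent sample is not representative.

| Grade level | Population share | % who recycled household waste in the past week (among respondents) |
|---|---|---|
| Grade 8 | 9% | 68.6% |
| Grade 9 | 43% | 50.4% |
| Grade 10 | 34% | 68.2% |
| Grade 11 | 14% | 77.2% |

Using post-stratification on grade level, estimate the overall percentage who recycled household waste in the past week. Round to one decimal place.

Post-stratification weights by population share, not respondent share:
  Grade 8: 0.09 × 68.6 = 6.174
  Grade 9: 0.43 × 50.4 = 21.672
  Grade 10: 0.34 × 68.2 = 23.188
  Grade 11: 0.14 × 77.2 = 10.808
Post-stratified estimate = 61.842 → 61.8%.

61.8%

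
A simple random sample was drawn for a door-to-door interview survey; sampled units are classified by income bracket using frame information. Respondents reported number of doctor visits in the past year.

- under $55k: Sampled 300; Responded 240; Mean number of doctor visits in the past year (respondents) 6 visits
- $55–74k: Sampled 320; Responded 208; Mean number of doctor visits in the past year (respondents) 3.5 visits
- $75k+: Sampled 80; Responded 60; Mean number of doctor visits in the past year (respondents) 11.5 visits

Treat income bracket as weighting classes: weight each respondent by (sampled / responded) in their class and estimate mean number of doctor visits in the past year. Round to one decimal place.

5.5

Response rates by class: under $55k 240/300 = 80%, $55–74k 208/320 = 65%, $75k+ 60/80 = 75%.
Inverse-response-rate weighting restores each class to its sampled count, so class totals weight by n_sampled:
  under $55k: 300 × 6 = 1800
  $55–74k: 320 × 3.5 = 1120
  $75k+: 80 × 11.5 = 920
Adjusted estimate = 3840 / 700 = 5.48571 → 5.5.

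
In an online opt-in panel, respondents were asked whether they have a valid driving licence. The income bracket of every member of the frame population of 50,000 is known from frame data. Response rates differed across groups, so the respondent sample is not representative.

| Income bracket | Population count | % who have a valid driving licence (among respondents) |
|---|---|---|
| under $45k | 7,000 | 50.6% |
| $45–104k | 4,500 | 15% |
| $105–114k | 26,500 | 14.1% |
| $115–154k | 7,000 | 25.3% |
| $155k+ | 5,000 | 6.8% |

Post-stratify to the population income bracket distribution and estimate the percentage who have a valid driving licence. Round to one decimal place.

20.1%

Reweight to the known income bracket distribution:
  under $45k: (7,000/50,000) × 50.6 = 7.084
  $45–104k: (4,500/50,000) × 15 = 1.35
  $105–114k: (26,500/50,000) × 14.1 = 7.473
  $115–154k: (7,000/50,000) × 25.3 = 3.542
  $155k+: (5,000/50,000) × 6.8 = 0.68
Post-stratified estimate = 20.129 → 20.1%.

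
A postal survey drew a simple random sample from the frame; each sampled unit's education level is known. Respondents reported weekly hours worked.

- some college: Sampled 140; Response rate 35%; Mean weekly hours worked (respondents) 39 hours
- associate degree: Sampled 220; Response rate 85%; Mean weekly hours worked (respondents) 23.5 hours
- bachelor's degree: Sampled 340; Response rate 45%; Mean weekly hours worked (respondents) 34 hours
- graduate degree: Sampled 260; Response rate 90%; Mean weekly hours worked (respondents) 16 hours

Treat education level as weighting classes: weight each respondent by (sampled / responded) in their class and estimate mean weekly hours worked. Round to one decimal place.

With weight = n_sampled/n_responded per class, the weighted class total is n_sampled:
  some college: 140 × 39 = 5460
  associate degree: 220 × 23.5 = 5170
  bachelor's degree: 340 × 34 = 11,560
  graduate degree: 260 × 16 = 4160
Adjusted estimate = 26,350 / 960 = 27.4479 → 27.4.

27.4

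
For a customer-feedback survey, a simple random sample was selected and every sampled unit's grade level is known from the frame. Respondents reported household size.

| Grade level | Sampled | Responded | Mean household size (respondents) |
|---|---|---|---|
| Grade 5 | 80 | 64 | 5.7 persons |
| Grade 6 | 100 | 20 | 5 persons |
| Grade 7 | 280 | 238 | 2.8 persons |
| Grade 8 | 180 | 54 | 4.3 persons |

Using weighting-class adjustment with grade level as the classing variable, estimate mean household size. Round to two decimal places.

Response rates by class: Grade 5 64/80 = 80%, Grade 6 20/100 = 20%, Grade 7 238/280 = 85%, Grade 8 54/180 = 30%.
With weight = n_sampled/n_responded per class, the weighted class total is n_sampled:
  Grade 5: 80 × 5.7 = 456
  Grade 6: 100 × 5 = 500
  Grade 7: 280 × 2.8 = 784
  Grade 8: 180 × 4.3 = 774
Adjusted estimate = 2514 / 640 = 3.92813 → 3.93.

3.93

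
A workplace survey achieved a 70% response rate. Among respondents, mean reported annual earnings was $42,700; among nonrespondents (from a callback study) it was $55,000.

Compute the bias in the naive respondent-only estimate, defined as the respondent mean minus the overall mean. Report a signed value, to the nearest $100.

-$3,700

Nonresponse fraction = 1 − 0.7 = 0.3.
Bias = (nonresponse fraction) × (respondent mean − nonrespondent mean)
     = 0.3 × (42,700 − 55,000) = 0.3 × -12,300 = -3690.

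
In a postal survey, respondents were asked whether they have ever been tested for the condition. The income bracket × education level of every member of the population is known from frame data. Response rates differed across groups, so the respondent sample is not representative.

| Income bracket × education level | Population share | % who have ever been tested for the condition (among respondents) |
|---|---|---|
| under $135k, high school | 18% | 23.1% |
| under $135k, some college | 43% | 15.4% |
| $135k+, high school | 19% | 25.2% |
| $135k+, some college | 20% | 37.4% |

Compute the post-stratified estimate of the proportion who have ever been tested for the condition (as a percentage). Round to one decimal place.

Each cell contributes population-share × respondent value:
  under $135k, high school: 0.18 × 23.1 = 4.158
  under $135k, some college: 0.43 × 15.4 = 6.622
  $135k+, high school: 0.19 × 25.2 = 4.788
  $135k+, some college: 0.2 × 37.4 = 7.48
Post-stratified estimate = 23.048 → 23.0%.

23.0%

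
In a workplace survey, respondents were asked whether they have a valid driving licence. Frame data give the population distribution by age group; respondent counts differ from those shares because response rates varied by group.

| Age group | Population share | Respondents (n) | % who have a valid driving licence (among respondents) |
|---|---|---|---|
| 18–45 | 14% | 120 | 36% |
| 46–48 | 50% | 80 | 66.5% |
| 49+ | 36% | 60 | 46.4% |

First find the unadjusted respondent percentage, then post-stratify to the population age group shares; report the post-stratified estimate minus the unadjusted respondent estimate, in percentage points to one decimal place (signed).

Unadjusted (pooled respondent) estimate weights by respondent counts:
  (120/260)×36 + (80/260)×66.5 + (60/260)×46.4 = 47.7846%
Post-stratifying to population shares instead:
  0.14×36 + 0.5×66.5 + 0.36×46.4 = 54.994%
Difference = 54.994 − 47.7846 = 7.2094 pp.

+7.2 percentage points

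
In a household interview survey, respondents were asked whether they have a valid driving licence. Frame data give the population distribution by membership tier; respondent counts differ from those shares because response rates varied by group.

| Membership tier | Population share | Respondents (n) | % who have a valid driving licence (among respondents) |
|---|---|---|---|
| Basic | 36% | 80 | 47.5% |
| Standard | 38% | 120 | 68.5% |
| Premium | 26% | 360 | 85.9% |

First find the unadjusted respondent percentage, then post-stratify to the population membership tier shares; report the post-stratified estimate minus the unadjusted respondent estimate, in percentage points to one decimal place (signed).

-11.2 percentage points

Without adjustment, the pooled respondent share is:
  (80/560)×47.5 + (120/560)×68.5 + (360/560)×85.9 = 76.6857%
Reweighting by population membership tier shares:
  0.36×47.5 + 0.38×68.5 + 0.26×85.9 = 65.464%
Difference = 65.464 − 76.6857 = -11.2217 pp.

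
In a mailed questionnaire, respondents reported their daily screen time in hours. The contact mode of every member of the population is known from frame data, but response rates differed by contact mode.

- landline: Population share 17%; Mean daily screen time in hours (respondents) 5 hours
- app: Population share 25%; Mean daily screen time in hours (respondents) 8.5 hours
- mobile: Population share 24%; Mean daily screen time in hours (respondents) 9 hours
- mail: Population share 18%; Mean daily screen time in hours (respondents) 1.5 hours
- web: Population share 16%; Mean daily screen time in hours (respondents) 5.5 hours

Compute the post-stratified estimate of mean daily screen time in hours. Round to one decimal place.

6.3

Post-stratification weights by population share, not respondent share:
  landline: 0.17 × 5 = 0.85
  app: 0.25 × 8.5 = 2.125
  mobile: 0.24 × 9 = 2.16
  mail: 0.18 × 1.5 = 0.27
  web: 0.16 × 5.5 = 0.88
Post-stratified estimate = 6.285 → 6.3.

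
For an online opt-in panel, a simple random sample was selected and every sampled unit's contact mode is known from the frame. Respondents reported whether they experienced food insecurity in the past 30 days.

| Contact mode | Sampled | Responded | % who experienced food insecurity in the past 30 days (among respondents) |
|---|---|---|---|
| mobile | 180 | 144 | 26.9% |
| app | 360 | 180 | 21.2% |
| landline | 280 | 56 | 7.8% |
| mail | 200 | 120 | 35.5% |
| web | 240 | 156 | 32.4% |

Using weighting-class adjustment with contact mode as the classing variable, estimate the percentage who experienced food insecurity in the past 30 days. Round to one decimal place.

Response rates by class: mobile 144/180 = 80%, app 180/360 = 50%, landline 56/280 = 20%, mail 120/200 = 60%, web 156/240 = 65%.
Inverse-response-rate weighting restores each class to its sampled count, so class totals weight by n_sampled:
  mobile: 180 × 26.9 = 4842
  app: 360 × 21.2 = 7632
  landline: 280 × 7.8 = 2184
  mail: 200 × 35.5 = 7100
  web: 240 × 32.4 = 7776
Adjusted estimate = 29,534 / 1,260 = 23.4397 → 23.4%.

23.4%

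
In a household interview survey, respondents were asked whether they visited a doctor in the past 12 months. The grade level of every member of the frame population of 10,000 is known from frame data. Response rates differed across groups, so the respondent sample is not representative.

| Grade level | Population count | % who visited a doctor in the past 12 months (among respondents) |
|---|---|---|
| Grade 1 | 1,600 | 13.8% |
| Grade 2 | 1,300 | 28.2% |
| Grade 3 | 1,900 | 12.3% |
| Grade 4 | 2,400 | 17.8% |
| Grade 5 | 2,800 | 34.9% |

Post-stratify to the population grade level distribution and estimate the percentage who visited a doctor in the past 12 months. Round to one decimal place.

Weight each group's respondent value by its population share:
  Grade 1: (1,600/10,000) × 13.8 = 2.208
  Grade 2: (1,300/10,000) × 28.2 = 3.666
  Grade 3: (1,900/10,000) × 12.3 = 2.337
  Grade 4: (2,400/10,000) × 17.8 = 4.272
  Grade 5: (2,800/10,000) × 34.9 = 9.772
Post-stratified estimate = 22.255 → 22.3%.

22.3%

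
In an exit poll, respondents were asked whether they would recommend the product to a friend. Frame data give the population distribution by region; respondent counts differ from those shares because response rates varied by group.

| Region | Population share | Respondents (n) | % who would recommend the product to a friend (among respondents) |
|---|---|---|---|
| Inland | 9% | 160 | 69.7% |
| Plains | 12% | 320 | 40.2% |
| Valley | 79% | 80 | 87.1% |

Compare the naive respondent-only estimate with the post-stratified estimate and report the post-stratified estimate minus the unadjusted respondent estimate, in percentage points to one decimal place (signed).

+24.6 percentage points

Naive respondent-only estimate (weights = respondent counts):
  (160/560)×69.7 + (320/560)×40.2 + (80/560)×87.1 = 55.3286%
Post-stratified estimate weights by population shares:
  0.09×69.7 + 0.12×40.2 + 0.79×87.1 = 79.906%
Difference = 79.906 − 55.3286 = 24.5774 pp.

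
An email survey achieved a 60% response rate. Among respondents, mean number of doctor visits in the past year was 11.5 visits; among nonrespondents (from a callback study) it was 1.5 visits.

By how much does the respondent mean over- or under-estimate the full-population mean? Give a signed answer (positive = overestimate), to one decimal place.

Nonresponse fraction = 1 − 0.6 = 0.4.
Bias = (nonresponse fraction) × (respondent mean − nonrespondent mean)
     = 0.4 × (11.5 − 1.5) = 0.4 × 10 = 4.

+4.0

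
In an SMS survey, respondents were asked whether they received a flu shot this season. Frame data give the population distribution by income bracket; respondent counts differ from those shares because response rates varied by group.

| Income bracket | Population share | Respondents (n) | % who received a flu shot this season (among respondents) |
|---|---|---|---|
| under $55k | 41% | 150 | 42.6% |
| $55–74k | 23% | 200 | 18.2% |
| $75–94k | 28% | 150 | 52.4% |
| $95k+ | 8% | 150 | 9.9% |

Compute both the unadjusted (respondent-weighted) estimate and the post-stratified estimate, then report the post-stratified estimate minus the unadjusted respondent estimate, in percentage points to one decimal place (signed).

+7.3 percentage points

Naive respondent-only estimate (weights = respondent counts):
  (150/650)×42.6 + (200/650)×18.2 + (150/650)×52.4 + (150/650)×9.9 = 29.8077%
Post-stratified estimate weights by population shares:
  0.41×42.6 + 0.23×18.2 + 0.28×52.4 + 0.08×9.9 = 37.116%
Difference = 37.116 − 29.8077 = 7.3083 pp.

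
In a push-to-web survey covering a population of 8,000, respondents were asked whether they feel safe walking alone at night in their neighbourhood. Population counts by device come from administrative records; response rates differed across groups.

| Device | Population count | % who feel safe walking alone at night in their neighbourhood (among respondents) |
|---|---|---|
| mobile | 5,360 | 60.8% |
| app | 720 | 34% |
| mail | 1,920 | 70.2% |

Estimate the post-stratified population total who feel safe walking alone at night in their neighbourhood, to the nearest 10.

4,850

Each cell contributes its population count × the respondent rate:
  mobile: 5,360 × 60.8% = 3258.88
  app: 720 × 34% = 244.8
  mail: 1,920 × 70.2% = 1347.84
Estimated total = 4851.52 → 4,850.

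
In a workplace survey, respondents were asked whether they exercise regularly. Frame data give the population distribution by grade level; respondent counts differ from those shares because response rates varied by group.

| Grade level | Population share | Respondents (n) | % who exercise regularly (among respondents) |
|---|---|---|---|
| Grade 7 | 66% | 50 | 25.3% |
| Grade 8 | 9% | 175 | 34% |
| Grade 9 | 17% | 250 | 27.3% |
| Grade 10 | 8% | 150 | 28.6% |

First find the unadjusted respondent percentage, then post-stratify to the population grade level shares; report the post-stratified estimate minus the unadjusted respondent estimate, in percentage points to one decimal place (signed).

-2.6 percentage points

Naive respondent-only estimate (weights = respondent counts):
  (50/625)×25.3 + (175/625)×34 + (250/625)×27.3 + (150/625)×28.6 = 29.328%
Post-stratified estimate weights by population shares:
  0.66×25.3 + 0.09×34 + 0.17×27.3 + 0.08×28.6 = 26.687%
Difference = 26.687 − 29.328 = -2.641 pp.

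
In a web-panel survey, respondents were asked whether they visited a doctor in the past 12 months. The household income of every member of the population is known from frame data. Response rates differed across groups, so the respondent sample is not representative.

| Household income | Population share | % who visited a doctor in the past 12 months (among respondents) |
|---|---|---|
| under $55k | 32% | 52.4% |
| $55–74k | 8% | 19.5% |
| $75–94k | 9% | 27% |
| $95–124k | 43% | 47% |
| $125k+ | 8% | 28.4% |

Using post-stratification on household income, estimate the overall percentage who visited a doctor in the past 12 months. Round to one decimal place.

43.2%

Each cell contributes population-share × respondent value:
  under $55k: 0.32 × 52.4 = 16.768
  $55–74k: 0.08 × 19.5 = 1.56
  $75–94k: 0.09 × 27 = 2.43
  $95–124k: 0.43 × 47 = 20.21
  $125k+: 0.08 × 28.4 = 2.272
Post-stratified estimate = 43.24 → 43.2%.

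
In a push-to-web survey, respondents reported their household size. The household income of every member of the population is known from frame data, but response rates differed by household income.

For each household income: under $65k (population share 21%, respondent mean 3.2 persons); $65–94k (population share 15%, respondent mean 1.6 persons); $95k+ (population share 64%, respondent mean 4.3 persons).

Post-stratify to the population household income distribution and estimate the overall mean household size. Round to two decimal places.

Each cell contributes population-share × respondent value:
  under $65k: 0.21 × 3.2 = 0.672
  $65–94k: 0.15 × 1.6 = 0.24
  $95k+: 0.64 × 4.3 = 2.752
Post-stratified estimate = 3.664 → 3.66.

3.66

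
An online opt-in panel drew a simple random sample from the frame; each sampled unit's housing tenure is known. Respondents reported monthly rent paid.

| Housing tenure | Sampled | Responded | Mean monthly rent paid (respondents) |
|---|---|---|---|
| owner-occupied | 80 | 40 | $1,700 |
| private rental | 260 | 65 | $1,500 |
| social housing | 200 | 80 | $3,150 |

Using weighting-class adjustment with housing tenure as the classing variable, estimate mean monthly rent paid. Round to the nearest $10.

Response rates by class: owner-occupied 40/80 = 50%, private rental 65/260 = 25%, social housing 80/200 = 40%.
Inverse-response-rate weighting restores each class to its sampled count, so class totals weight by n_sampled:
  owner-occupied: 80 × 1700 = 136,000
  private rental: 260 × 1500 = 390,000
  social housing: 200 × 3150 = 630,000
Adjusted estimate = 1,156,000 / 540 = 2140.74 → $2,140.

$2,140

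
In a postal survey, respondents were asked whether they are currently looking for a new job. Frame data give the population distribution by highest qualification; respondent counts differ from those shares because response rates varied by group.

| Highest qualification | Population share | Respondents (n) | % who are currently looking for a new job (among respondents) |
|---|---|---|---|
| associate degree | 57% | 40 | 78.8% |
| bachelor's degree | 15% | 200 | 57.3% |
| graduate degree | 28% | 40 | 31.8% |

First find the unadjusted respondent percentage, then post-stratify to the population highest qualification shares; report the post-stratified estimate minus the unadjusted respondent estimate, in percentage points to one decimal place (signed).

+5.7 percentage points

Naive respondent-only estimate (weights = respondent counts):
  (40/280)×78.8 + (200/280)×57.3 + (40/280)×31.8 = 56.7286%
Post-stratified estimate weights by population shares:
  0.57×78.8 + 0.15×57.3 + 0.28×31.8 = 62.415%
Difference = 62.415 − 56.7286 = 5.6864 pp.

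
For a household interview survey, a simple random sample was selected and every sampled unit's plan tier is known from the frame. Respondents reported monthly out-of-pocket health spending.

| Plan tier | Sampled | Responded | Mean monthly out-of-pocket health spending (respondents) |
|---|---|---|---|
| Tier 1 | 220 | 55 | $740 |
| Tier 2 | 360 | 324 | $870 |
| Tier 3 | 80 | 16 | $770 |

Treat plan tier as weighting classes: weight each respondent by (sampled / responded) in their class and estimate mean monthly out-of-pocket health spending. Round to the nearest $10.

Class response rates: Tier 1 55/220 = 25%, Tier 2 324/360 = 90%, Tier 3 16/80 = 20%.
With weight = n_sampled/n_responded per class, the weighted class total is n_sampled:
  Tier 1: 220 × 740 = 162,800
  Tier 2: 360 × 870 = 313,200
  Tier 3: 80 × 770 = 61,600
Adjusted estimate = 537,600 / 660 = 814.545 → $810.

$810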